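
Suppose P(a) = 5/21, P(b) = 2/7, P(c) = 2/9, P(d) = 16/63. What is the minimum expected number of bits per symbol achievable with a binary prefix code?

Repeatedly combine the two least-probable nodes; the expected code length is the sum of the merged weights.
merge 2/9 + 5/21 → 29/63
merge 16/63 + 2/7 → 34/63
merge 29/63 + 34/63 → 1
L = 29/63 + 34/63 + 1 = 2 bits/symbol.

2 bits/symbol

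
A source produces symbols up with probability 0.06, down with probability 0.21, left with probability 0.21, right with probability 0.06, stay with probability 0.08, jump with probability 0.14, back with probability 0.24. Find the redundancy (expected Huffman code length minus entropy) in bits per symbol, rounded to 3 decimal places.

0.045 bits

Entropy H = −Σ p log₂ p ≈ 2.6155 bits.
Huffman merges: 3/50+3/50→3/25; 2/25+3/25→1/5; 7/50+1/5→17/50; 21/100+21/100→21/50; 6/25+17/50→29/50; 21/50+29/50→1. L = 133/50 ≈ 2.6600.
L − H = 2.6600 − 2.6155 = 0.045 bits.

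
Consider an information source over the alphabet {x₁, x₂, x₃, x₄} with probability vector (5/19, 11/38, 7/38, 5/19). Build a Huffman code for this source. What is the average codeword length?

2 bits/symbol

Repeatedly combine the two least-probable nodes; the expected code length is the sum of the merged weights.
merge 7/38 + 5/19 → 17/38
merge 5/19 + 11/38 → 21/38
merge 17/38 + 21/38 → 1
L = 17/38 + 21/38 + 1 = 2 bits/symbol.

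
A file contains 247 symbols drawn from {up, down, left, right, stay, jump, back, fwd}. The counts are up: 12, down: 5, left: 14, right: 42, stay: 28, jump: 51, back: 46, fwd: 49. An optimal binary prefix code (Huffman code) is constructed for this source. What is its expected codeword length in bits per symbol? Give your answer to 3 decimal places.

2.789 bits/symbol

Probabilities are the counts divided by 247.
Repeatedly combine the two least-probable nodes; the expected code length is the sum of the merged weights.
merge 5/247 + 12/247 → 17/247
merge 14/247 + 17/247 → 31/247
merge 28/247 + 31/247 → 59/247
merge 42/247 + 46/247 → 88/247
merge 49/247 + 51/247 → 100/247
merge 59/247 + 88/247 → 147/247
merge 100/247 + 147/247 → 1
L = 17/247 + 31/247 + 59/247 + 88/247 + 100/247 + 147/247 + 1 = 53/19 ≈ 2.789 bits/symbol.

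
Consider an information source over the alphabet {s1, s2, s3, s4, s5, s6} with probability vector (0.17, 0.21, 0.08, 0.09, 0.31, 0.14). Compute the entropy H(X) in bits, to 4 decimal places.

H = −Σ pᵢ log₂ pᵢ.
−0.17·log₂(0.17) = 0.4346
−0.21·log₂(0.21) = 0.4728
−0.08·log₂(0.08) = 0.2915
−0.09·log₂(0.09) = 0.3127
−0.31·log₂(0.31) = 0.5238
−0.14·log₂(0.14) = 0.3971
Sum ≈ 2.4325 → 2.4325 bits.

2.4325 bits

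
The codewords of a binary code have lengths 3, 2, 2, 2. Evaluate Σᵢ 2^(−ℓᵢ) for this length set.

0.875

With common denominator 2^3 = 8: Σ 2^(−ℓᵢ) = 1/8 + 2/8 + 2/8 + 2/8 = 7/8 = 0.875.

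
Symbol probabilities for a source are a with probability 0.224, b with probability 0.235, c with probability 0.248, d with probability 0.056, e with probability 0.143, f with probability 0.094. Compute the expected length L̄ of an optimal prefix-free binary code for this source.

Repeatedly combine the two least-probable nodes; the expected code length is the sum of the merged weights.
merge 7/125 + 47/500 → 3/20
merge 143/1000 + 3/20 → 293/1000
merge 28/125 + 47/200 → 459/1000
merge 31/125 + 293/1000 → 541/1000
merge 459/1000 + 541/1000 → 1
L = 3/20 + 293/1000 + 459/1000 + 541/1000 + 1 = 2443/1000 = 2.443 bits/symbol.

2.443 bits/symbol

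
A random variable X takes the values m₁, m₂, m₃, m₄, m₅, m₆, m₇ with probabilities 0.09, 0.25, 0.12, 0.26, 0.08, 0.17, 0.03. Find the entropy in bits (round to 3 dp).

2.563 bits

H = −Σ pᵢ log₂ pᵢ.
−0.09·log₂(0.09) = 0.3127
−0.25·log₂(0.25) = 0.5000
−0.12·log₂(0.12) = 0.3671
−0.26·log₂(0.26) = 0.5053
−0.08·log₂(0.08) = 0.2915
−0.17·log₂(0.17) = 0.4346
−0.03·log₂(0.03) = 0.1518
Sum ≈ 2.5629 → 2.563 bits.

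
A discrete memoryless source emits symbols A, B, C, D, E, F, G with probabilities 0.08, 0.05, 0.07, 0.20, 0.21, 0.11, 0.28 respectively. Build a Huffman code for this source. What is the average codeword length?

2.62 bits/symbol

Repeatedly combine the two least-probable nodes; the expected code length is the sum of the merged weights.
merge 1/20 + 7/100 → 3/25
merge 2/25 + 11/100 → 19/100
merge 3/25 + 19/100 → 31/100
merge 1/5 + 21/100 → 41/100
merge 7/25 + 31/100 → 59/100
merge 41/100 + 59/100 → 1
L = 3/25 + 19/100 + 31/100 + 41/100 + 59/100 + 1 = 131/50 = 2.62 bits/symbol.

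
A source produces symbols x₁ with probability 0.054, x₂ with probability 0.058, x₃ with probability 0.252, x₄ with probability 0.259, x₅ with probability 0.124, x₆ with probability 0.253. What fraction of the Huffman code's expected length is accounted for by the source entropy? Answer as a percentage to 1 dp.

99.9%

Entropy H = −Σ p log₂ p ≈ 2.3466 bits.
Huffman merges: 27/500+29/500→14/125; 14/125+31/250→59/250; 59/250+63/250→61/125; 253/1000+259/1000→64/125; 61/125+64/125→1. L = 587/250 ≈ 2.3480.
Efficiency = H/L = 2.3466/2.3480 = 99.9%.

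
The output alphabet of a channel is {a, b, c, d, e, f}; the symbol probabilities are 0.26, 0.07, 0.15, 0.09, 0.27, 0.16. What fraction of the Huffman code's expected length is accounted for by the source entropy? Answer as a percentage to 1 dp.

Entropy H = −Σ p log₂ p ≈ 2.4301 bits.
Huffman merges: 7/100+9/100→4/25; 3/20+4/25→31/100; 4/25+13/50→21/50; 27/100+31/100→29/50; 21/50+29/50→1. L = 247/100 ≈ 2.4700.
Efficiency = H/L = 2.4301/2.4700 = 98.4%.

98.4%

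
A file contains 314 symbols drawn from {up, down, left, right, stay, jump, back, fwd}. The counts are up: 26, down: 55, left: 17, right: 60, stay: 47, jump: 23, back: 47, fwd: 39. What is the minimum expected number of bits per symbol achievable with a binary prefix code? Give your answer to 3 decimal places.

Probabilities are the counts divided by 314.
Repeatedly combine the two least-probable nodes; the expected code length is the sum of the merged weights.
merge 17/314 + 23/314 → 20/157
merge 13/157 + 39/314 → 65/314
merge 20/157 + 47/314 → 87/314
merge 47/314 + 55/314 → 51/157
merge 30/157 + 65/314 → 125/314
merge 87/314 + 51/157 → 189/314
merge 125/314 + 189/314 → 1
L = 20/157 + 65/314 + 87/314 + 51/157 + 125/314 + 189/314 + 1 = 461/157 ≈ 2.936 bits/symbol.

2.936 bits/symbol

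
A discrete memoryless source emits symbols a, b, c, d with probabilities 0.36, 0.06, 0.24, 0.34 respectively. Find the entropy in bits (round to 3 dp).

H = −Σ pᵢ log₂ pᵢ.
−0.36·log₂(0.36) = 0.5306
−0.06·log₂(0.06) = 0.2435
−0.24·log₂(0.24) = 0.4941
−0.34·log₂(0.34) = 0.5292
Sum ≈ 1.7975 → 1.797 bits.

1.797 bits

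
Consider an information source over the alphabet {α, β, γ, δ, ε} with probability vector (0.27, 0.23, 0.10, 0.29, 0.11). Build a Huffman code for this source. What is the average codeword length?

Repeatedly combine the two least-probable nodes; the expected code length is the sum of the merged weights.
merge 1/10 + 11/100 → 21/100
merge 21/100 + 23/100 → 11/25
merge 27/100 + 29/100 → 14/25
merge 11/25 + 14/25 → 1
L = 21/100 + 11/25 + 14/25 + 1 = 221/100 = 2.21 bits/symbol.

2.21 bits/symbol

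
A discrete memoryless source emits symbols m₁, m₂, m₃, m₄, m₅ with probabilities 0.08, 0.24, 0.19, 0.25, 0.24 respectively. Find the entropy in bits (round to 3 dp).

2.235 bits

H = −Σ pᵢ log₂ pᵢ.
−0.08·log₂(0.08) = 0.2915
−0.24·log₂(0.24) = 0.4941
−0.19·log₂(0.19) = 0.4552
−0.25·log₂(0.25) = 0.5000
−0.24·log₂(0.24) = 0.4941
Sum ≈ 2.2350 → 2.235 bits.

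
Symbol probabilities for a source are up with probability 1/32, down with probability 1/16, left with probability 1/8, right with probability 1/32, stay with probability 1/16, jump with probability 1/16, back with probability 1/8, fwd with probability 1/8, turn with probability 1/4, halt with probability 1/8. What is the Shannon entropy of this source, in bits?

Each probability is a power of 1/2, so log₂(1/p) is an integer.
H = Σ p·log₂(1/p) = 1/32·5 + 1/16·4 + 1/8·3 + 1/32·5 + 1/16·4 + 1/16·4 + 1/8·3 + 1/8·3 + 1/4·2 + 1/8·3 = 3.0625 bits.

3.0625 bits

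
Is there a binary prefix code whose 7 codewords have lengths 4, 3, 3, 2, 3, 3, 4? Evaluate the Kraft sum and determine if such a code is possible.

0.875; yes

With common denominator 2^4 = 16: Σ 2^(−ℓᵢ) = 1/16 + 2/16 + 2/16 + 4/16 + 2/16 + 2/16 + 1/16 = 14/16 = 0.875.
Kraft's inequality requires Σ ≤ 1; here Σ = 0.875 ≤ 1, so such a prefix code exists.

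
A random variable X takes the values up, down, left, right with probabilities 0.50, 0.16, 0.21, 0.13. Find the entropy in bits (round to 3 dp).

H = −Σ pᵢ log₂ pᵢ.
−0.50·log₂(0.50) = 0.5000
−0.16·log₂(0.16) = 0.4230
−0.21·log₂(0.21) = 0.4728
−0.13·log₂(0.13) = 0.3826
Sum ≈ 1.7785 → 1.778 bits.

1.778 bits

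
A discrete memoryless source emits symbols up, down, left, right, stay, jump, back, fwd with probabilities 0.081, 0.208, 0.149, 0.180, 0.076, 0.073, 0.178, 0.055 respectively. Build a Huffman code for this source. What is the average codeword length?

2.897 bits/symbol

Repeatedly combine the two least-probable nodes; the expected code length is the sum of the merged weights.
merge 11/200 + 73/1000 → 16/125
merge 19/250 + 81/1000 → 157/1000
merge 16/125 + 149/1000 → 277/1000
merge 157/1000 + 89/500 → 67/200
merge 9/50 + 26/125 → 97/250
merge 277/1000 + 67/200 → 153/250
merge 97/250 + 153/250 → 1
L = 16/125 + 157/1000 + 277/1000 + 67/200 + 97/250 + 153/250 + 1 = 2897/1000 = 2.897 bits/symbol.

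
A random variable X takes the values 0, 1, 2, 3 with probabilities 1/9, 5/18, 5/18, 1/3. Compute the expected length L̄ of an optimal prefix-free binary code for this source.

2 bits/symbol

Repeatedly combine the two least-probable nodes; the expected code length is the sum of the merged weights.
merge 1/9 + 5/18 → 7/18
merge 5/18 + 1/3 → 11/18
merge 7/18 + 11/18 → 1
L = 7/18 + 11/18 + 1 = 2 bits/symbol.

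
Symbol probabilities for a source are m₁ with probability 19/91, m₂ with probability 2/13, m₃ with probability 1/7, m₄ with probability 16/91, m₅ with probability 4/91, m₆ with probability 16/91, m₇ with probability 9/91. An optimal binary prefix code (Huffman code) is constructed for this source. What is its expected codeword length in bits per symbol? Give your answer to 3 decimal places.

Repeatedly combine the two least-probable nodes; the expected code length is the sum of the merged weights.
merge 4/91 + 9/91 → 1/7
merge 1/7 + 1/7 → 2/7
merge 2/13 + 16/91 → 30/91
merge 16/91 + 19/91 → 5/13
merge 2/7 + 30/91 → 8/13
merge 5/13 + 8/13 → 1
L = 1/7 + 2/7 + 30/91 + 5/13 + 8/13 + 1 = 251/91 ≈ 2.758 bits/symbol.

2.758 bits/symbol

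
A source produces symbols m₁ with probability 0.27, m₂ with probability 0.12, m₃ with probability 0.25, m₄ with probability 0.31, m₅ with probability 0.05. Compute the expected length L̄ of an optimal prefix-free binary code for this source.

2.17 bits/symbol

Repeatedly combine the two least-probable nodes; the expected code length is the sum of the merged weights.
merge 1/20 + 3/25 → 17/100
merge 17/100 + 1/4 → 21/50
merge 27/100 + 31/100 → 29/50
merge 21/50 + 29/50 → 1
L = 17/100 + 21/50 + 29/50 + 1 = 217/100 = 2.17 bits/symbol.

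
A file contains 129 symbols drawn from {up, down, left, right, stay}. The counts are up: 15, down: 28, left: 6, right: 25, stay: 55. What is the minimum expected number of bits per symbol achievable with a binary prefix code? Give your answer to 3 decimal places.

Probabilities are the counts divided by 129.
Repeatedly combine the two least-probable nodes; the expected code length is the sum of the merged weights.
merge 2/43 + 5/43 → 7/43
merge 7/43 + 25/129 → 46/129
merge 28/129 + 46/129 → 74/129
merge 55/129 + 74/129 → 1
L = 7/43 + 46/129 + 74/129 + 1 = 90/43 ≈ 2.093 bits/symbol.

2.093 bits/symbol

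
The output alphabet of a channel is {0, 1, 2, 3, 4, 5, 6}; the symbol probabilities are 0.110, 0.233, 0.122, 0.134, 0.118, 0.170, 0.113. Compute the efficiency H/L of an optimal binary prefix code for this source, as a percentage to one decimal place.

Entropy H = −Σ p log₂ p ≈ 2.7526 bits.
Huffman merges: 11/100+113/1000→223/1000; 59/500+61/500→6/25; 67/500+17/100→38/125; 223/1000+233/1000→57/125; 6/25+38/125→68/125; 57/125+68/125→1. L = 2767/1000 ≈ 2.7670.
Efficiency = H/L = 2.7526/2.7670 = 99.5%.

99.5%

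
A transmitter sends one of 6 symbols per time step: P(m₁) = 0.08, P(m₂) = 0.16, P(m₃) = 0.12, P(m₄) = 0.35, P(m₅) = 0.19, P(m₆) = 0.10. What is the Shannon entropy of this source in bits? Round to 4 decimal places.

2.3991 bits

H = −Σ pᵢ log₂ pᵢ.
−0.08·log₂(0.08) = 0.2915
−0.16·log₂(0.16) = 0.4230
−0.12·log₂(0.12) = 0.3671
−0.35·log₂(0.35) = 0.5301
−0.19·log₂(0.19) = 0.4552
−0.10·log₂(0.10) = 0.3322
Sum ≈ 2.3991 → 2.3991 bits.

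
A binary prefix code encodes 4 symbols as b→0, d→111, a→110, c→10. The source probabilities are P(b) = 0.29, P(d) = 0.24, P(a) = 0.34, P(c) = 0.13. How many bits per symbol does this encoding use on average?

2.29 bits/symbol

L̄ = Σ pᵢ·ℓᵢ = 0.29·1 + 0.24·3 + 0.34·3 + 0.13·2 = 2.29 bits/symbol.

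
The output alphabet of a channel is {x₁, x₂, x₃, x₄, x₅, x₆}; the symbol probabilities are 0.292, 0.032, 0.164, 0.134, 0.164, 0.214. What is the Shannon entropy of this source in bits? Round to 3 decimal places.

H = −Σ pᵢ log₂ pᵢ.
−0.292·log₂(0.292) = 0.5186
−0.032·log₂(0.032) = 0.1589
−0.164·log₂(0.164) = 0.4278
−0.134·log₂(0.134) = 0.3886
−0.164·log₂(0.164) = 0.4278
−0.214·log₂(0.214) = 0.4760
Sum ≈ 2.3975 → 2.398 bits.

2.398 bits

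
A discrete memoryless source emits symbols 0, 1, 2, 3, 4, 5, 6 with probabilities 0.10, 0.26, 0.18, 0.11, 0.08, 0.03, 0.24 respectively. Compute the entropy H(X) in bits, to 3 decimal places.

H = −Σ pᵢ log₂ pᵢ.
−0.10·log₂(0.10) = 0.3322
−0.26·log₂(0.26) = 0.5053
−0.18·log₂(0.18) = 0.4453
−0.11·log₂(0.11) = 0.3503
−0.08·log₂(0.08) = 0.2915
−0.03·log₂(0.03) = 0.1518
−0.24·log₂(0.24) = 0.4941
Sum ≈ 2.5705 → 2.570 bits.

2.570 bits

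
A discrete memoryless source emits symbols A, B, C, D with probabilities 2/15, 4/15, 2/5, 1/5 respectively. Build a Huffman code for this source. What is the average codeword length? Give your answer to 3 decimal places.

1.933 bits/symbol

Repeatedly combine the two least-probable nodes; the expected code length is the sum of the merged weights.
merge 2/15 + 1/5 → 1/3
merge 4/15 + 1/3 → 3/5
merge 2/5 + 3/5 → 1
L = 1/3 + 3/5 + 1 = 29/15 ≈ 1.933 bits/symbol.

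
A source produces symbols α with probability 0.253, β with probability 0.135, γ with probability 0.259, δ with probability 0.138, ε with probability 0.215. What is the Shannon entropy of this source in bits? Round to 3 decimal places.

H = −Σ pᵢ log₂ pᵢ.
−0.253·log₂(0.253) = 0.5016
−0.135·log₂(0.135) = 0.3900
−0.259·log₂(0.259) = 0.5048
−0.138·log₂(0.138) = 0.3943
−0.215·log₂(0.215) = 0.4768
Sum ≈ 2.2675 → 2.268 bits.

2.268 bits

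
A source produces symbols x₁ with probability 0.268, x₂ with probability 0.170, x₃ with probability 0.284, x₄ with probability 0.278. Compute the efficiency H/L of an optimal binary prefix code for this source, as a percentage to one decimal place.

98.6%

Entropy H = −Σ p log₂ p ≈ 1.9729 bits.
Huffman merges: 17/100+67/250→219/500; 139/500+71/250→281/500; 219/500+281/500→1. L = 2 ≈ 2.0000.
Efficiency = H/L = 1.9729/2.0000 = 98.6%.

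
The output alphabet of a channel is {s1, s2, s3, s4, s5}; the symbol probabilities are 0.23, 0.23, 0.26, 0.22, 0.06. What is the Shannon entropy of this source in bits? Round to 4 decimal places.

H = −Σ pᵢ log₂ pᵢ.
−0.23·log₂(0.23) = 0.4877
−0.23·log₂(0.23) = 0.4877
−0.26·log₂(0.26) = 0.5053
−0.22·log₂(0.22) = 0.4806
−0.06·log₂(0.06) = 0.2435
Sum ≈ 2.2047 → 2.2047 bits.

2.2047 bits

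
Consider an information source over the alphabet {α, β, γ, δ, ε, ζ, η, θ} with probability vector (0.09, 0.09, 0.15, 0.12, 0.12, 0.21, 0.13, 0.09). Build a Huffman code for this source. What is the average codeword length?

2.97 bits/symbol

Repeatedly combine the two least-probable nodes; the expected code length is the sum of the merged weights.
merge 9/100 + 9/100 → 9/50
merge 9/100 + 3/25 → 21/100
merge 3/25 + 13/100 → 1/4
merge 3/20 + 9/50 → 33/100
merge 21/100 + 21/100 → 21/50
merge 1/4 + 33/100 → 29/50
merge 21/50 + 29/50 → 1
L = 9/50 + 21/100 + 1/4 + 33/100 + 21/50 + 29/50 + 1 = 297/100 = 2.97 bits/symbol.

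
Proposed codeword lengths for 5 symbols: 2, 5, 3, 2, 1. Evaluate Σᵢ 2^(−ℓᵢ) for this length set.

1.15625

With common denominator 2^5 = 32: Σ 2^(−ℓᵢ) = 8/32 + 1/32 + 4/32 + 8/32 + 16/32 = 37/32 = 1.15625.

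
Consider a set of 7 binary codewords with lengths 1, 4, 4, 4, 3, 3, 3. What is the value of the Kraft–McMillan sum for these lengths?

1.0625

With common denominator 2^4 = 16: Σ 2^(−ℓᵢ) = 8/16 + 1/16 + 1/16 + 1/16 + 2/16 + 2/16 + 2/16 = 17/16 = 1.0625.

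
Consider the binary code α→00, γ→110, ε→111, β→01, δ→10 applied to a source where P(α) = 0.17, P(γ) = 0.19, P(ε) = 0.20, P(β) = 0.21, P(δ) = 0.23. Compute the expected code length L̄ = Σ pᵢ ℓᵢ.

L̄ = Σ pᵢ·ℓᵢ = 0.17·2 + 0.19·3 + 0.20·3 + 0.21·2 + 0.23·2 = 2.39 bits/symbol.

2.39 bits/symbol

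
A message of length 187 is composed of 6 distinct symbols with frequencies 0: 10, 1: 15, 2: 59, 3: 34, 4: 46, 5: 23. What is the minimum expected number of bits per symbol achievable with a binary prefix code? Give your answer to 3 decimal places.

Probabilities are the counts divided by 187.
Repeatedly combine the two least-probable nodes; the expected code length is the sum of the merged weights.
merge 10/187 + 15/187 → 25/187
merge 23/187 + 25/187 → 48/187
merge 2/11 + 46/187 → 80/187
merge 48/187 + 59/187 → 107/187
merge 80/187 + 107/187 → 1
L = 25/187 + 48/187 + 80/187 + 107/187 + 1 = 447/187 ≈ 2.390 bits/symbol.

2.390 bits/symbol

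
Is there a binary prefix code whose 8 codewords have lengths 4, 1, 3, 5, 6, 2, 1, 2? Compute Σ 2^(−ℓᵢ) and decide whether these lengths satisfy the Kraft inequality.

1.734375; no

With common denominator 2^6 = 64: Σ 2^(−ℓᵢ) = 4/64 + 32/64 + 8/64 + 2/64 + 1/64 + 16/64 + 32/64 + 16/64 = 111/64 = 1.734375.
Kraft's inequality requires Σ ≤ 1; here Σ = 1.734375 > 1, so no such prefix code exists.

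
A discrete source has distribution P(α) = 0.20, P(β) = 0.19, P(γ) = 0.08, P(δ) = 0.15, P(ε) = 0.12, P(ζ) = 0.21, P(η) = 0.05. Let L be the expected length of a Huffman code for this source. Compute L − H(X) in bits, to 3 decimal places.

Entropy H = −Σ p log₂ p ≈ 2.6777 bits.
Huffman merges: 1/20+2/25→13/100; 3/25+13/100→1/4; 3/20+19/100→17/50; 1/5+21/100→41/100; 1/4+17/50→59/100; 41/100+59/100→1. L = 68/25 ≈ 2.7200.
L − H = 2.7200 − 2.6777 = 0.042 bits.

0.042 bits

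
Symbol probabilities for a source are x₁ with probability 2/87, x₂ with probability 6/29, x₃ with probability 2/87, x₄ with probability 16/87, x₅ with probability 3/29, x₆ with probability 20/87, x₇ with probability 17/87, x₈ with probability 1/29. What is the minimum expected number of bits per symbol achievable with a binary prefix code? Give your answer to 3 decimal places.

Repeatedly combine the two least-probable nodes; the expected code length is the sum of the merged weights.
merge 2/87 + 2/87 → 4/87
merge 1/29 + 4/87 → 7/87
merge 7/87 + 3/29 → 16/87
merge 16/87 + 16/87 → 32/87
merge 17/87 + 6/29 → 35/87
merge 20/87 + 32/87 → 52/87
merge 35/87 + 52/87 → 1
L = 4/87 + 7/87 + 16/87 + 32/87 + 35/87 + 52/87 + 1 = 233/87 ≈ 2.678 bits/symbol.

2.678 bits/symbol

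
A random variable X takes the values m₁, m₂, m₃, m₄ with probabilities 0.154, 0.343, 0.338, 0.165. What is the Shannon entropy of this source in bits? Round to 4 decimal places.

1.9030 bits

H = −Σ pᵢ log₂ pᵢ.
−0.154·log₂(0.154) = 0.4156
−0.343·log₂(0.343) = 0.5295
−0.338·log₂(0.338) = 0.5289
−0.165·log₂(0.165) = 0.4289
Sum ≈ 1.9030 → 1.9030 bits.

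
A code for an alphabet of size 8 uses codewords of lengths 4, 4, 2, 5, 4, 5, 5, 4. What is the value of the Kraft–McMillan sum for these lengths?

0.59375

With common denominator 2^5 = 32: Σ 2^(−ℓᵢ) = 2/32 + 2/32 + 8/32 + 1/32 + 2/32 + 1/32 + 1/32 + 2/32 = 19/32 = 0.59375.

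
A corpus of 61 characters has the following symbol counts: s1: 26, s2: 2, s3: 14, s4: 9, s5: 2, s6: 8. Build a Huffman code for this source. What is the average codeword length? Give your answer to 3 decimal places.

2.180 bits/symbol

Probabilities are the counts divided by 61.
Repeatedly combine the two least-probable nodes; the expected code length is the sum of the merged weights.
merge 2/61 + 2/61 → 4/61
merge 4/61 + 8/61 → 12/61
merge 9/61 + 12/61 → 21/61
merge 14/61 + 21/61 → 35/61
merge 26/61 + 35/61 → 1
L = 4/61 + 12/61 + 21/61 + 35/61 + 1 = 133/61 ≈ 2.180 bits/symbol.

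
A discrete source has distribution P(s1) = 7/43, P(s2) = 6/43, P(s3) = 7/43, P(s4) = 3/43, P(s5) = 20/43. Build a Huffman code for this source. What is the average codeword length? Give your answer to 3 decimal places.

Repeatedly combine the two least-probable nodes; the expected code length is the sum of the merged weights.
merge 3/43 + 6/43 → 9/43
merge 7/43 + 7/43 → 14/43
merge 9/43 + 14/43 → 23/43
merge 20/43 + 23/43 → 1
L = 9/43 + 14/43 + 23/43 + 1 = 89/43 ≈ 2.070 bits/symbol.

2.070 bits/symbol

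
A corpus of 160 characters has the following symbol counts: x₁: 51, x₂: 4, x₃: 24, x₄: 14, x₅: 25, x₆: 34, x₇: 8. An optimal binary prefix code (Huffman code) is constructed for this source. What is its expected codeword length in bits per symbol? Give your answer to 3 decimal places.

2.544 bits/symbol

Probabilities are the counts divided by 160.
Repeatedly combine the two least-probable nodes; the expected code length is the sum of the merged weights.
merge 1/40 + 1/20 → 3/40
merge 3/40 + 7/80 → 13/80
merge 3/20 + 5/32 → 49/160
merge 13/80 + 17/80 → 3/8
merge 49/160 + 51/160 → 5/8
merge 3/8 + 5/8 → 1
L = 3/40 + 13/80 + 49/160 + 3/8 + 5/8 + 1 = 407/160 ≈ 2.544 bits/symbol.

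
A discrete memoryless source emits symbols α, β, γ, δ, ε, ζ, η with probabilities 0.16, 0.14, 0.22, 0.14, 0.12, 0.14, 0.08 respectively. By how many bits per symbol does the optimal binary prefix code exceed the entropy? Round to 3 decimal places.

Entropy H = −Σ p log₂ p ≈ 2.7535 bits.
Huffman merges: 2/25+3/25→1/5; 7/50+7/50→7/25; 7/50+4/25→3/10; 1/5+11/50→21/50; 7/25+3/10→29/50; 21/50+29/50→1. L = 139/50 ≈ 2.7800.
L − H = 2.7800 − 2.7535 = 0.027 bits.

0.027 bits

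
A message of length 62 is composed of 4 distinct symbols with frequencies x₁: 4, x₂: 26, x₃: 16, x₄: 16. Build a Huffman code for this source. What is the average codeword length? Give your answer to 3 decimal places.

1.903 bits/symbol

Probabilities are the counts divided by 62.
Repeatedly combine the two least-probable nodes; the expected code length is the sum of the merged weights.
merge 2/31 + 8/31 → 10/31
merge 8/31 + 10/31 → 18/31
merge 13/31 + 18/31 → 1
L = 10/31 + 18/31 + 1 = 59/31 ≈ 1.903 bits/symbol.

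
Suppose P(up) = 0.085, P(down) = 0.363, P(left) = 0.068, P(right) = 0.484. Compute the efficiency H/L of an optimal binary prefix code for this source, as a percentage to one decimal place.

Entropy H = −Σ p log₂ p ≈ 1.6034 bits.
Huffman merges: 17/250+17/200→153/1000; 153/1000+363/1000→129/250; 121/250+129/250→1. L = 1669/1000 ≈ 1.6690.
Efficiency = H/L = 1.6034/1.6690 = 96.1%.

96.1%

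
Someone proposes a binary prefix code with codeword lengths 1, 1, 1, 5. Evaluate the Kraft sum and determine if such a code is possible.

With common denominator 2^5 = 32: Σ 2^(−ℓᵢ) = 16/32 + 16/32 + 16/32 + 1/32 = 49/32 = 1.53125.
Kraft's inequality requires Σ ≤ 1; here Σ = 1.53125 > 1, so no such prefix code exists.

1.53125; no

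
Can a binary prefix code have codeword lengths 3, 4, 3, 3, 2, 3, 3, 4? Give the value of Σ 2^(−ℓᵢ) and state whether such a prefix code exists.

1; yes

With common denominator 2^4 = 16: Σ 2^(−ℓᵢ) = 2/16 + 1/16 + 2/16 + 2/16 + 4/16 + 2/16 + 2/16 + 1/16 = 16/16 = 1.
Kraft's inequality requires Σ ≤ 1; here Σ = 1 ≤ 1, so such a prefix code exists.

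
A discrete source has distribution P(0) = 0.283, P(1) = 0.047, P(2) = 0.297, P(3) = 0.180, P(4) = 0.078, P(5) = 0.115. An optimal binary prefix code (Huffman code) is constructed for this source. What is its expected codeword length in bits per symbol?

Repeatedly combine the two least-probable nodes; the expected code length is the sum of the merged weights.
merge 47/1000 + 39/500 → 1/8
merge 23/200 + 1/8 → 6/25
merge 9/50 + 6/25 → 21/50
merge 283/1000 + 297/1000 → 29/50
merge 21/50 + 29/50 → 1
L = 1/8 + 6/25 + 21/50 + 29/50 + 1 = 473/200 = 2.365 bits/symbol.

2.365 bits/symbol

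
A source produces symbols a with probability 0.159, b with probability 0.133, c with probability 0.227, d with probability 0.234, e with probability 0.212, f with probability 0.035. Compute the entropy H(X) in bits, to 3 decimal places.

2.429 bits

H = −Σ pᵢ log₂ pᵢ.
−0.159·log₂(0.159) = 0.4218
−0.133·log₂(0.133) = 0.3871
−0.227·log₂(0.227) = 0.4856
−0.234·log₂(0.234) = 0.4903
−0.212·log₂(0.212) = 0.4744
−0.035·log₂(0.035) = 0.1693
Sum ≈ 2.4285 → 2.429 bits.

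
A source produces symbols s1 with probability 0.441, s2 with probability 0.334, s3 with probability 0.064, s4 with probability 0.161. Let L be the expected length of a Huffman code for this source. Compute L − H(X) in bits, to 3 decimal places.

Entropy H = −Σ p log₂ p ≈ 1.7273 bits.
Huffman merges: 8/125+161/1000→9/40; 9/40+167/500→559/1000; 441/1000+559/1000→1. L = 223/125 ≈ 1.7840.
L − H = 1.7840 − 1.7273 = 0.057 bits.

0.057 bits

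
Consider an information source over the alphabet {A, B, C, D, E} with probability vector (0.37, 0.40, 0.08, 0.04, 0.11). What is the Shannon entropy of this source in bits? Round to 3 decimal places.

1.887 bits

H = −Σ pᵢ log₂ pᵢ.
−0.37·log₂(0.37) = 0.5307
−0.40·log₂(0.40) = 0.5288
−0.08·log₂(0.08) = 0.2915
−0.04·log₂(0.04) = 0.1858
−0.11·log₂(0.11) = 0.3503
Sum ≈ 1.8870 → 1.887 bits.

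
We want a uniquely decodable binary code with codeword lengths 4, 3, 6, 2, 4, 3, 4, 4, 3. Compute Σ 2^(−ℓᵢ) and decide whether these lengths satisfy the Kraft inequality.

With common denominator 2^6 = 64: Σ 2^(−ℓᵢ) = 4/64 + 8/64 + 1/64 + 16/64 + 4/64 + 8/64 + 4/64 + 4/64 + 8/64 = 57/64 = 0.890625.
Kraft's inequality requires Σ ≤ 1; here Σ = 0.890625 ≤ 1, so such a prefix code exists.

0.890625; yes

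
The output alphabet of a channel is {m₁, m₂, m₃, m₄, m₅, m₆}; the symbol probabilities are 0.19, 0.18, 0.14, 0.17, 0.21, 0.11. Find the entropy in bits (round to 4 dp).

H = −Σ pᵢ log₂ pᵢ.
−0.19·log₂(0.19) = 0.4552
−0.18·log₂(0.18) = 0.4453
−0.14·log₂(0.14) = 0.3971
−0.17·log₂(0.17) = 0.4346
−0.21·log₂(0.21) = 0.4728
−0.11·log₂(0.11) = 0.3503
Sum ≈ 2.5553 → 2.5553 bits.

2.5553 bits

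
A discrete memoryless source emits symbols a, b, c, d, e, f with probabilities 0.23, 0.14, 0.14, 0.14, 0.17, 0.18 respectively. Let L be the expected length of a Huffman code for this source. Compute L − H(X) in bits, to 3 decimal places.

Entropy H = −Σ p log₂ p ≈ 2.5589 bits.
Huffman merges: 7/50+7/50→7/25; 7/50+17/100→31/100; 9/50+23/100→41/100; 7/25+31/100→59/100; 41/100+59/100→1. L = 259/100 ≈ 2.5900.
L − H = 2.5900 − 2.5589 = 0.031 bits.

0.031 bits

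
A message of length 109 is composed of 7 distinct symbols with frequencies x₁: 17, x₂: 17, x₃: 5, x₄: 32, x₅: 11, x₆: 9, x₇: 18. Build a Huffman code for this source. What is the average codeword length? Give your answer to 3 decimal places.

Probabilities are the counts divided by 109.
Repeatedly combine the two least-probable nodes; the expected code length is the sum of the merged weights.
merge 5/109 + 9/109 → 14/109
merge 11/109 + 14/109 → 25/109
merge 17/109 + 17/109 → 34/109
merge 18/109 + 25/109 → 43/109
merge 32/109 + 34/109 → 66/109
merge 43/109 + 66/109 → 1
L = 14/109 + 25/109 + 34/109 + 43/109 + 66/109 + 1 = 291/109 ≈ 2.670 bits/symbol.

2.670 bits/symbol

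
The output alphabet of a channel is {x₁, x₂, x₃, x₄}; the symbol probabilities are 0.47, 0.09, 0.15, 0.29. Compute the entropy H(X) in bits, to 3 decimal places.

1.753 bits

H = −Σ pᵢ log₂ pᵢ.
−0.47·log₂(0.47) = 0.5120
−0.09·log₂(0.09) = 0.3127
−0.15·log₂(0.15) = 0.4105
−0.29·log₂(0.29) = 0.5179
Sum ≈ 1.7531 → 1.753 bits.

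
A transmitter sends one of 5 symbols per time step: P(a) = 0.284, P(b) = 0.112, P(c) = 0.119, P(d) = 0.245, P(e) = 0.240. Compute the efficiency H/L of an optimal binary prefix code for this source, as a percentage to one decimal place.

99.8%

Entropy H = −Σ p log₂ p ≈ 2.2262 bits.
Huffman merges: 14/125+119/1000→231/1000; 231/1000+6/25→471/1000; 49/200+71/250→529/1000; 471/1000+529/1000→1. L = 2231/1000 ≈ 2.2310.
Efficiency = H/L = 2.2262/2.2310 = 99.8%.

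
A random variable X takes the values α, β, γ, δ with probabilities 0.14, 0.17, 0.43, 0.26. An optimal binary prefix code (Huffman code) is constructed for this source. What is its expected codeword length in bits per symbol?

1.88 bits/symbol

Repeatedly combine the two least-probable nodes; the expected code length is the sum of the merged weights.
merge 7/50 + 17/100 → 31/100
merge 13/50 + 31/100 → 57/100
merge 43/100 + 57/100 → 1
L = 31/100 + 57/100 + 1 = 47/25 = 1.88 bits/symbol.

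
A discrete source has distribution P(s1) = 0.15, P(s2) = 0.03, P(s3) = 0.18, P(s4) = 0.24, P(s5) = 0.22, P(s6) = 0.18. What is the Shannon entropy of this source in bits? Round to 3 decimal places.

H = −Σ pᵢ log₂ pᵢ.
−0.15·log₂(0.15) = 0.4105
−0.03·log₂(0.03) = 0.1518
−0.18·log₂(0.18) = 0.4453
−0.24·log₂(0.24) = 0.4941
−0.22·log₂(0.22) = 0.4806
−0.18·log₂(0.18) = 0.4453
Sum ≈ 2.4276 → 2.428 bits.

2.428 bits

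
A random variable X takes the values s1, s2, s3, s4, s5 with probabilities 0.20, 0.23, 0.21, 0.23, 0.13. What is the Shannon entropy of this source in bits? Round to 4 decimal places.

2.2952 bits

H = −Σ pᵢ log₂ pᵢ.
−0.20·log₂(0.20) = 0.4644
−0.23·log₂(0.23) = 0.4877
−0.21·log₂(0.21) = 0.4728
−0.23·log₂(0.23) = 0.4877
−0.13·log₂(0.13) = 0.3826
Sum ≈ 2.2952 → 2.2952 bits.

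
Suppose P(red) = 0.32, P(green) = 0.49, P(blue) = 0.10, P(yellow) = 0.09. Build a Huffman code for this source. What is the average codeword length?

Repeatedly combine the two least-probable nodes; the expected code length is the sum of the merged weights.
merge 9/100 + 1/10 → 19/100
merge 19/100 + 8/25 → 51/100
merge 49/100 + 51/100 → 1
L = 19/100 + 51/100 + 1 = 17/10 = 1.7 bits/symbol.

1.7 bits/symbol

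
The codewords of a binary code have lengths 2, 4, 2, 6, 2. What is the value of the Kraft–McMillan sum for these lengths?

0.828125

With common denominator 2^6 = 64: Σ 2^(−ℓᵢ) = 16/64 + 4/64 + 16/64 + 1/64 + 16/64 = 53/64 = 0.828125.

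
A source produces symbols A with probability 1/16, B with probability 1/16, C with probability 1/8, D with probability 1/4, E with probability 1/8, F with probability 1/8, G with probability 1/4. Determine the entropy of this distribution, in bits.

2.625 bits

Each probability is a power of 1/2, so log₂(1/p) is an integer.
H = Σ p·log₂(1/p) = 1/16·4 + 1/16·4 + 1/8·3 + 1/4·2 + 1/8·3 + 1/8·3 + 1/4·2 = 2.625 bits.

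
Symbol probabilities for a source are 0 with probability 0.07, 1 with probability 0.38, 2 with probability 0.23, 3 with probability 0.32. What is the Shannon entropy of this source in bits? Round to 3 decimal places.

H = −Σ pᵢ log₂ pᵢ.
−0.07·log₂(0.07) = 0.2686
−0.38·log₂(0.38) = 0.5305
−0.23·log₂(0.23) = 0.4877
−0.32·log₂(0.32) = 0.5260
Sum ≈ 1.8127 → 1.813 bits.

1.813 bits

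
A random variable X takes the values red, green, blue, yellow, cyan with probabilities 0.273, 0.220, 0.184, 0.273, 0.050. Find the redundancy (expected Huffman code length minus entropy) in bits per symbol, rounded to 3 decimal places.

0.065 bits

Entropy H = −Σ p log₂ p ≈ 2.1687 bits.
Huffman merges: 1/20+23/125→117/500; 11/50+117/500→227/500; 273/1000+273/1000→273/500; 227/500+273/500→1. L = 1117/500 ≈ 2.2340.
L − H = 2.2340 − 2.1687 = 0.065 bits.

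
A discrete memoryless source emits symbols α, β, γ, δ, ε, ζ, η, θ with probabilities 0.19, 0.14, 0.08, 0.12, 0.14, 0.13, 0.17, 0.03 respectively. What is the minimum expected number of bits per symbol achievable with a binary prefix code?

Repeatedly combine the two least-probable nodes; the expected code length is the sum of the merged weights.
merge 3/100 + 2/25 → 11/100
merge 11/100 + 3/25 → 23/100
merge 13/100 + 7/50 → 27/100
merge 7/50 + 17/100 → 31/100
merge 19/100 + 23/100 → 21/50
merge 27/100 + 31/100 → 29/50
merge 21/50 + 29/50 → 1
L = 11/100 + 23/100 + 27/100 + 31/100 + 21/50 + 29/50 + 1 = 73/25 = 2.92 bits/symbol.

2.92 bits/symbol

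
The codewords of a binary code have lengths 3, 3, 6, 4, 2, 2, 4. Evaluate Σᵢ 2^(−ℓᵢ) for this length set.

0.890625

With common denominator 2^6 = 64: Σ 2^(−ℓᵢ) = 8/64 + 8/64 + 1/64 + 4/64 + 16/64 + 16/64 + 4/64 = 57/64 = 0.890625.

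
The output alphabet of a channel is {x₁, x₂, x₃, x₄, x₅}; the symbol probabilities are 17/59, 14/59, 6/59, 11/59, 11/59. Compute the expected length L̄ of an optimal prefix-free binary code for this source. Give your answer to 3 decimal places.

2.288 bits/symbol

Repeatedly combine the two least-probable nodes; the expected code length is the sum of the merged weights.
merge 6/59 + 11/59 → 17/59
merge 11/59 + 14/59 → 25/59
merge 17/59 + 17/59 → 34/59
merge 25/59 + 34/59 → 1
L = 17/59 + 25/59 + 34/59 + 1 = 135/59 ≈ 2.288 bits/symbol.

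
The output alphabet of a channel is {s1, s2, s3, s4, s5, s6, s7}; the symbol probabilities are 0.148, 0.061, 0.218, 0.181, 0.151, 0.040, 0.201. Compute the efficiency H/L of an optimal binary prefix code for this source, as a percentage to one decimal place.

Entropy H = −Σ p log₂ p ≈ 2.6423 bits.
Huffman merges: 1/25+61/1000→101/1000; 101/1000+37/250→249/1000; 151/1000+181/1000→83/250; 201/1000+109/500→419/1000; 249/1000+83/250→581/1000; 419/1000+581/1000→1. L = 1341/500 ≈ 2.6820.
Efficiency = H/L = 2.6423/2.6820 = 98.5%.

98.5%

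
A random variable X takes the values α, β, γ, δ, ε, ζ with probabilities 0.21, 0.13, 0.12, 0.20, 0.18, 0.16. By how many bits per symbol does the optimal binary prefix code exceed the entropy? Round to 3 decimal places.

Entropy H = −Σ p log₂ p ≈ 2.5552 bits.
Huffman merges: 3/25+13/100→1/4; 4/25+9/50→17/50; 1/5+21/100→41/100; 1/4+17/50→59/100; 41/100+59/100→1. L = 259/100 ≈ 2.5900.
L − H = 2.5900 − 2.5552 = 0.035 bits.

0.035 bits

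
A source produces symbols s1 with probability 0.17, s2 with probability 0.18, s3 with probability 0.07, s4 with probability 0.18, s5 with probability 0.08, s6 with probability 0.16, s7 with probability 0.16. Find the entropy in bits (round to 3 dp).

2.731 bits

H = −Σ pᵢ log₂ pᵢ.
−0.17·log₂(0.17) = 0.4346
−0.18·log₂(0.18) = 0.4453
−0.07·log₂(0.07) = 0.2686
−0.18·log₂(0.18) = 0.4453
−0.08·log₂(0.08) = 0.2915
−0.16·log₂(0.16) = 0.4230
−0.16·log₂(0.16) = 0.4230
Sum ≈ 2.7313 → 2.731 bits.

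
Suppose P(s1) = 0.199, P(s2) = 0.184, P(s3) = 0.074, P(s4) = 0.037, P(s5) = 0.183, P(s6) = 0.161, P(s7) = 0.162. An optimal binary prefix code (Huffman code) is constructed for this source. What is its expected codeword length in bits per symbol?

2.728 bits/symbol

Repeatedly combine the two least-probable nodes; the expected code length is the sum of the merged weights.
merge 37/1000 + 37/500 → 111/1000
merge 111/1000 + 161/1000 → 34/125
merge 81/500 + 183/1000 → 69/200
merge 23/125 + 199/1000 → 383/1000
merge 34/125 + 69/200 → 617/1000
merge 383/1000 + 617/1000 → 1
L = 111/1000 + 34/125 + 69/200 + 383/1000 + 617/1000 + 1 = 341/125 = 2.728 bits/symbol.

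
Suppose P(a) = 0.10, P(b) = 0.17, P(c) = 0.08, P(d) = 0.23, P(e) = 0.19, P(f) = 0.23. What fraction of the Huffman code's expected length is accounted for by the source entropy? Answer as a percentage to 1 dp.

Entropy H = −Σ p log₂ p ≈ 2.4888 bits.
Huffman merges: 2/25+1/10→9/50; 17/100+9/50→7/20; 19/100+23/100→21/50; 23/100+7/20→29/50; 21/50+29/50→1. L = 253/100 ≈ 2.5300.
Efficiency = H/L = 2.4888/2.5300 = 98.4%.

98.4%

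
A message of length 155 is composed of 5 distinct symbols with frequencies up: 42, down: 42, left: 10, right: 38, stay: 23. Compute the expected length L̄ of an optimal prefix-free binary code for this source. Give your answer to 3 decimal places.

Probabilities are the counts divided by 155.
Repeatedly combine the two least-probable nodes; the expected code length is the sum of the merged weights.
merge 2/31 + 23/155 → 33/155
merge 33/155 + 38/155 → 71/155
merge 42/155 + 42/155 → 84/155
merge 71/155 + 84/155 → 1
L = 33/155 + 71/155 + 84/155 + 1 = 343/155 ≈ 2.213 bits/symbol.

2.213 bits/symbol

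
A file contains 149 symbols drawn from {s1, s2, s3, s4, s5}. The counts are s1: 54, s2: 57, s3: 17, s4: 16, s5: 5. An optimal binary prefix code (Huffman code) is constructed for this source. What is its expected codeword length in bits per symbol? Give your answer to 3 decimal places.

Probabilities are the counts divided by 149.
Repeatedly combine the two least-probable nodes; the expected code length is the sum of the merged weights.
merge 5/149 + 16/149 → 21/149
merge 17/149 + 21/149 → 38/149
merge 38/149 + 54/149 → 92/149
merge 57/149 + 92/149 → 1
L = 21/149 + 38/149 + 92/149 + 1 = 300/149 ≈ 2.013 bits/symbol.

2.013 bits/symbol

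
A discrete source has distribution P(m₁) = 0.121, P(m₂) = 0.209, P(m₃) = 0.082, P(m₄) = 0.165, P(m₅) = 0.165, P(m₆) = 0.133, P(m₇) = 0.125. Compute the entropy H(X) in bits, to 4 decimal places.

H = −Σ pᵢ log₂ pᵢ.
−0.121·log₂(0.121) = 0.3687
−0.209·log₂(0.209) = 0.4720
−0.082·log₂(0.082) = 0.2959
−0.165·log₂(0.165) = 0.4289
−0.165·log₂(0.165) = 0.4289
−0.133·log₂(0.133) = 0.3871
−0.125·log₂(0.125) = 0.3750
Sum ≈ 2.7565 → 2.7565 bits.

2.7565 bits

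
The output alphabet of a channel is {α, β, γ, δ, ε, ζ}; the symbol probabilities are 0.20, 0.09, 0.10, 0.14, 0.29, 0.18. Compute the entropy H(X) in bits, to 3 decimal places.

H = −Σ pᵢ log₂ pᵢ.
−0.20·log₂(0.20) = 0.4644
−0.09·log₂(0.09) = 0.3127
−0.10·log₂(0.10) = 0.3322
−0.14·log₂(0.14) = 0.3971
−0.29·log₂(0.29) = 0.5179
−0.18·log₂(0.18) = 0.4453
Sum ≈ 2.4696 → 2.470 bits.

2.470 bits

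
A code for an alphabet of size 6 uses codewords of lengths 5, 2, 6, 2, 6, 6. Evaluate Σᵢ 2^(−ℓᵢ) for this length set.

0.578125

With common denominator 2^6 = 64: Σ 2^(−ℓᵢ) = 2/64 + 16/64 + 1/64 + 16/64 + 1/64 + 1/64 = 37/64 = 0.578125.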